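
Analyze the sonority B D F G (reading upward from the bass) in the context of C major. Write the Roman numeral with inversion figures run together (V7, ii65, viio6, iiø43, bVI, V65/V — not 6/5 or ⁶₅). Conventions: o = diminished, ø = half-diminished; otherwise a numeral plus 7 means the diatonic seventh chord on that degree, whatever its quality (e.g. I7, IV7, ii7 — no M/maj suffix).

V65

Stacked in thirds the chord is G-B-D-F: a dominant seventh chord on G.
In C major, G is the dominant; the diatonic dominant seventh chord there is V7.
With B in the bass the chord is in first inversion, so the figured bass is 65.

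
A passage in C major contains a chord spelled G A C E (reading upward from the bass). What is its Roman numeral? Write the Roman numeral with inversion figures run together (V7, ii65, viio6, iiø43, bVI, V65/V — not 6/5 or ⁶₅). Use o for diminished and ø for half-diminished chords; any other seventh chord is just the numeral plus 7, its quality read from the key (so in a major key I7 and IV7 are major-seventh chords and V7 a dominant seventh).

vi42

The pitches A-C-E-G form a minor seventh chord rooted on A.
In C major, A is the submediant; the diatonic minor seventh chord there is vi7.
With G in the bass the chord is in third inversion, so the figured bass is 42.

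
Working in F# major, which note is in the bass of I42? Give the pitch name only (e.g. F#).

I in F# major has root F#; the chord is F#-A#-C#-E#.
The figure 42 means third inversion — the seventh is in the bass.

E#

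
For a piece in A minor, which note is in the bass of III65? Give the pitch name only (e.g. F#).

E

III in A minor has root C; the chord is C-E-G-B.
The figure 65 means first inversion — the third is in the bass.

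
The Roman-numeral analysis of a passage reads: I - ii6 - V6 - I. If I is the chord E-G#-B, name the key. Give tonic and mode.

E major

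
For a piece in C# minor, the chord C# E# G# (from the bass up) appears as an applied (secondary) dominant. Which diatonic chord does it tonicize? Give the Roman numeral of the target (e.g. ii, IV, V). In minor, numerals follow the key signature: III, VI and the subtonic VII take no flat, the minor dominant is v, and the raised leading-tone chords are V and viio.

The chord is a major triad on C#.
A dominant resolves down a perfect fifth: C# → F#. In C# minor, F# is scale degree 4, i.e. iv.

iv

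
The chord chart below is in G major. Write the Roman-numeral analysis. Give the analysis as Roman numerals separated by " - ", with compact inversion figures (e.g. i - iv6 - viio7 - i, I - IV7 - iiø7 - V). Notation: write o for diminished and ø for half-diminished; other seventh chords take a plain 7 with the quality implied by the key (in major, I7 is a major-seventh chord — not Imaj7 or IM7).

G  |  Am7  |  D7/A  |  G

G: major triad on G = scale degree 1 → I.
Am7 has root A, degree 2 in G major, so ii7.
D7/A: dominant seventh chord on D = scale degree 5 → V43.
G has root G, degree 1 in G major, so I.

I - ii7 - V43 - I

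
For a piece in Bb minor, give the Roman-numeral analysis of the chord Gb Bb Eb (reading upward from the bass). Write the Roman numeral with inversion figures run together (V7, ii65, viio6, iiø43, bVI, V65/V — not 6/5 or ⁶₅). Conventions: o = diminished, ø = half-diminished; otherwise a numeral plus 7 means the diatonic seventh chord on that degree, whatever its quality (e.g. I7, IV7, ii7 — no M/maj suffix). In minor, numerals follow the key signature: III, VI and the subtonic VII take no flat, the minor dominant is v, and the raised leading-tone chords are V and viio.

iv6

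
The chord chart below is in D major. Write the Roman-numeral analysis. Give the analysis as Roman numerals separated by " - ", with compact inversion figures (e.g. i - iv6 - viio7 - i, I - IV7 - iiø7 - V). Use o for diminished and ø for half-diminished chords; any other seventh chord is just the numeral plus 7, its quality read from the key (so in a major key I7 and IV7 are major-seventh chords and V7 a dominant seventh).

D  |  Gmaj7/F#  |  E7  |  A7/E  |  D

I - IV42 - V7/V - V43 - I

D: major triad on D = scale degree 1 → I.
Gmaj7/F#: root G is the subdominant; major seventh chord there is IV42.
E7: chromatic; E is V of V, so V7/V.
A7/E: root A is the dominant; dominant seventh chord there is V43.
D has root D, degree 1 in D major, so I.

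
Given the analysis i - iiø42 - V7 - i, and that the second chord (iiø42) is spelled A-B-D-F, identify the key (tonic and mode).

The chord Bm7b5/A is a half-diminished seventh chord rooted on B; its label is iiø42.
If B is scale degree 2 and the mode makes that degree carry a half-diminished seventh chord, the tonic is A and the mode is minor.

A minor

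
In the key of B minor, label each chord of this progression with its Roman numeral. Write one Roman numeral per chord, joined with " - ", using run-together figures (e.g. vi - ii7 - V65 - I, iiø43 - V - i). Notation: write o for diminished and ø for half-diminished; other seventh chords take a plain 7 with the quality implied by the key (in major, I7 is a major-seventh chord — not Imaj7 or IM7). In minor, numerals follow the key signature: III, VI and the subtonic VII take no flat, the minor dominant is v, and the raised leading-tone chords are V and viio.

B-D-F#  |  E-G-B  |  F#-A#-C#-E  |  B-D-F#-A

i - iv - V7 - i7

B-D-F# has root B, degree 1 in B minor, so i.
E-G-B: root E is the subdominant; minor triad there is iv.
F#-A#-C#-E has root F#, degree 5 in B minor, so V7.
B-D-F#-A has root B, degree 1 in B minor, so i7.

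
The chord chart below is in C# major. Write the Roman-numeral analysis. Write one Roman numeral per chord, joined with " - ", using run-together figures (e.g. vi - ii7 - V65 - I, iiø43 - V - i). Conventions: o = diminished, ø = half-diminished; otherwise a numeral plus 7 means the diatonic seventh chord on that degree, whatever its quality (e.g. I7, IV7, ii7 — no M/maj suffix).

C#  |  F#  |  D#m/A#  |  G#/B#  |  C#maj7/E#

C# has root C#, degree 1 in C# major, so I.
F#: root F# is the subdominant; major triad there is IV.
D#m/A#: root D# is the supertonic; minor triad there is ii64.
G#/B#: major triad on G# = scale degree 5 → V6.
C#maj7/E#: major seventh chord on C# = scale degree 1 → I65.

I - IV - ii64 - V6 - I65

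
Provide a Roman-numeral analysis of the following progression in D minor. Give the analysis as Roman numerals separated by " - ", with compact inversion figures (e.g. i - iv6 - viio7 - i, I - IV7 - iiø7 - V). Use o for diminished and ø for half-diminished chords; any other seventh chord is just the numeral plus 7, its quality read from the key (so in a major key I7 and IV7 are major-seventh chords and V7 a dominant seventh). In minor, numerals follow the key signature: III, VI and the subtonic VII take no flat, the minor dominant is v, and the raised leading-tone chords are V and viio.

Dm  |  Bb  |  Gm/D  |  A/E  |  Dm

i - VI - iv64 - V64 - i

Dm: minor triad on D = scale degree 1 → i.
Bb has root Bb, degree 6 in D minor, so VI.
Gm/D: minor triad on G = scale degree 4 → iv64.
A/E: root A is the dominant; major triad there is V64.
Dm: root D is the tonic; minor triad there is i.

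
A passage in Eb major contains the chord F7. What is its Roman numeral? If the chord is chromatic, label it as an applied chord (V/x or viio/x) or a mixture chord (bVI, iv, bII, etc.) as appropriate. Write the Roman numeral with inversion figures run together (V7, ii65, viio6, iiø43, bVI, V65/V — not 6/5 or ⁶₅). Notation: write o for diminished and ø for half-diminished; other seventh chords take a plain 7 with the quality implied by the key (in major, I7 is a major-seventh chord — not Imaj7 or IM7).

V7/V

The pitches F-A-C-Eb form a dominant seventh chord rooted on F.
F is not a diatonic chord root with this quality in Eb major, but it lies a perfect fifth above Bb (V), so the chord functions as an applied dominant of V.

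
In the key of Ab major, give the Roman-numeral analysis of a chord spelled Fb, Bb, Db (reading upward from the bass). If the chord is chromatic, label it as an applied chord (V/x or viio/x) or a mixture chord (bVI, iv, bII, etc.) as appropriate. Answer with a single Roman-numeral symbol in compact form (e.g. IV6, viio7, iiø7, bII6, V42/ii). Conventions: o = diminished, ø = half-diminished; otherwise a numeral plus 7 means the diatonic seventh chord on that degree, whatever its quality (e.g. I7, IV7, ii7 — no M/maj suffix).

The pitches Bb-Db-Fb form a diminished triad rooted on Bb.
Bb is the second degree of Ab major. This is the diminished supertonic triad, borrowed from the parallel minor.
With Fb in the bass the chord is in second inversion, so the figured bass is 64.

iio64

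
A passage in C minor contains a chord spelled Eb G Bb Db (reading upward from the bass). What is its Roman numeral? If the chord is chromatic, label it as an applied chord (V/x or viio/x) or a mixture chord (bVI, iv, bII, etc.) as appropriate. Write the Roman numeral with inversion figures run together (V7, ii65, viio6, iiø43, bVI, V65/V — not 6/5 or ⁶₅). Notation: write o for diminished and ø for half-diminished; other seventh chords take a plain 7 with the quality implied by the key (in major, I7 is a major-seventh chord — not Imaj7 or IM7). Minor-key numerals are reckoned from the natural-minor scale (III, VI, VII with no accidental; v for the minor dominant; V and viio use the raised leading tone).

The pitches Eb-G-Bb-Db form a dominant seventh chord rooted on Eb.
Eb is not a diatonic chord root with this quality in C minor, but it lies a perfect fifth above Ab (VI), so the chord functions as an applied dominant of VI.

V7/VI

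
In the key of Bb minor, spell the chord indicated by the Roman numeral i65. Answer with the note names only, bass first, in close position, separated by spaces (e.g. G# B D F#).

In Bb minor, the tonic is Bb, and the diatonic chord built there is a minor seventh chord.
That chord is spelled Bb-Db-F-Ab.
With the 65 figure the chord is in first inversion; from the bass Db upward in close position it reads Db-F-Ab-Bb.

Db F Ab Bb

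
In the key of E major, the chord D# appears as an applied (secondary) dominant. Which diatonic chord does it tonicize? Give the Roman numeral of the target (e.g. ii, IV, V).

The chord is a major triad on D#.
A dominant resolves down a perfect fifth: D# → G#. In E major, G# is scale degree 3, i.e. iii.

iii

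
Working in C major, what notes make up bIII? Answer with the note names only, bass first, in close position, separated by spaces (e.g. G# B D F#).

Scale degree 3 in C major is E; lowering it a half step gives Eb. bIII is a major triad on the lowered third degree, borrowed from the parallel minor.
So the chord is Eb-G-Bb, a major triad.

Eb G Bb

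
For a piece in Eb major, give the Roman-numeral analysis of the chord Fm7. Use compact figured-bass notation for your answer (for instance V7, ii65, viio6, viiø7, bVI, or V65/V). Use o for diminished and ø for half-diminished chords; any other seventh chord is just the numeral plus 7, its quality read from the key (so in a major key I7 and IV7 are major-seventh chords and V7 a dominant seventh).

The pitches F-Ab-C-Eb form a minor seventh chord rooted on F.
In Eb major, F is the supertonic; the diatonic minor seventh chord there is ii7.

ii7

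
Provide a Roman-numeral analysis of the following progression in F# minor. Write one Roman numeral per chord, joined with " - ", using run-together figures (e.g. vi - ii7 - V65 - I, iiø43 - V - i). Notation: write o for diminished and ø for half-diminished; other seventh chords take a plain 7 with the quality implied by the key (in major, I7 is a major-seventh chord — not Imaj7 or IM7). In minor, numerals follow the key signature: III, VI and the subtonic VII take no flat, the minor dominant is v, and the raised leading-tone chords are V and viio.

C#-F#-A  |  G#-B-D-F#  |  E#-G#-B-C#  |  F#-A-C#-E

C#-F#-A: root F# is the tonic; minor triad there is i64.
G#-B-D-F#: half-diminished seventh chord on G# = scale degree 2 → iiø7.
E#-G#-B-C#: dominant seventh chord on C# = scale degree 5 → V65.
F#-A-C#-E: minor seventh chord on F# = scale degree 1 → i7.

i64 - iiø7 - V65 - i7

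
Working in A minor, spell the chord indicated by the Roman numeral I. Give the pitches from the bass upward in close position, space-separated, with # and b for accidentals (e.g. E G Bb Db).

A C# E

Scale degree 1 in A minor is A; here the chord built on it is altered to a major triad. I is the major tonic (Picardy third), borrowed from the parallel major.
So the chord is A-C#-E, a major triad.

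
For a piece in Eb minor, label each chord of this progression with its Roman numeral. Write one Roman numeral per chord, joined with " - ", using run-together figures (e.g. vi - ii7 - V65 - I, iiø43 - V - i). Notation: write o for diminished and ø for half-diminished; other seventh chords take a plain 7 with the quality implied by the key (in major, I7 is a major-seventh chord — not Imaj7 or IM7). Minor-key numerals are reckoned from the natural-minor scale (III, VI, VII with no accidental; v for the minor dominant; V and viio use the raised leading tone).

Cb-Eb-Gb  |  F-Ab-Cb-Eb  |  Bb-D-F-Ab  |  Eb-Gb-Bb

Cb-Eb-Gb has root Cb, degree 6 in Eb minor, so VI.
F-Ab-Cb-Eb: root F is the supertonic; half-diminished seventh chord there is iiø7.
Bb-D-F-Ab: dominant seventh chord on Bb = scale degree 5 → V7.
Eb-Gb-Bb: minor triad on Eb = scale degree 1 → i.

VI - iiø7 - V7 - i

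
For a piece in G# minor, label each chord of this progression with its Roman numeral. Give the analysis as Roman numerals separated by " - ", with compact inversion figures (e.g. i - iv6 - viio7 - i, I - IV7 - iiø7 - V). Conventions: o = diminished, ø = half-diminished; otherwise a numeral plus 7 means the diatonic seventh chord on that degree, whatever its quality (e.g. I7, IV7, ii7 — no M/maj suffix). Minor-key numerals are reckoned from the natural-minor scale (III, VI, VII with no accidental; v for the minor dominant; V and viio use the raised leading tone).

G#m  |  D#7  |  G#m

i - V7 - i

G#m has root G#, degree 1 in G# minor, so i.
D#7: root D# is the dominant; dominant seventh chord there is V7.
G#m: root G# is the tonic; minor triad there is i.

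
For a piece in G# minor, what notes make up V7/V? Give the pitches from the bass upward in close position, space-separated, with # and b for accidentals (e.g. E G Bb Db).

The slash means an applied dominant: we want the dominant of V. In G# minor, V is D# major, and its dominant is built on A#.
Building a dominant seventh chord on A# gives A#-C##-E#-G#.

A# C## E# G#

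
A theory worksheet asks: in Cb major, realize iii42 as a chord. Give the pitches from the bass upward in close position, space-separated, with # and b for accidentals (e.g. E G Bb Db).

Db Eb Gb Bb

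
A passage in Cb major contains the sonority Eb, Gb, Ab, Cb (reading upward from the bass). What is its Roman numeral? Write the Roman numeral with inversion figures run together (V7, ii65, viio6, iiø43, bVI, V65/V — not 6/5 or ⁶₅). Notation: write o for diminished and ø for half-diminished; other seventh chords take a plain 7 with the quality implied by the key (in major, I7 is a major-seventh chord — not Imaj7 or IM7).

vi43

The pitches Ab-Cb-Eb-Gb form a minor seventh chord rooted on Ab.
In Cb major, Ab is the submediant; the diatonic minor seventh chord there is vi7.
With Eb in the bass the chord is in second inversion, so the figured bass is 43.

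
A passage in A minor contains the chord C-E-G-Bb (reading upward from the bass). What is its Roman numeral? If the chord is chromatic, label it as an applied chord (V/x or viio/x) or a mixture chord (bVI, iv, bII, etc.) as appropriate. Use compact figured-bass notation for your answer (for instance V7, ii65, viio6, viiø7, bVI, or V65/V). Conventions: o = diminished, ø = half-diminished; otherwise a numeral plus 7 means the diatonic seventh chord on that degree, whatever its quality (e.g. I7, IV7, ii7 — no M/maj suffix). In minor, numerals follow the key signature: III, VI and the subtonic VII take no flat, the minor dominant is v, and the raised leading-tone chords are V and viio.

V7/VI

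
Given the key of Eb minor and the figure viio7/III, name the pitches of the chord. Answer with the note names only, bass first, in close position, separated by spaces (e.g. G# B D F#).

F Ab Cb Ebb

The slash marks an applied leading-tone chord: viio of III. In Eb minor, III is Gb, so the leading tone to it is F, a half step below.
Building a fully diminished seventh chord on F gives F-Ab-Cb-Ebb.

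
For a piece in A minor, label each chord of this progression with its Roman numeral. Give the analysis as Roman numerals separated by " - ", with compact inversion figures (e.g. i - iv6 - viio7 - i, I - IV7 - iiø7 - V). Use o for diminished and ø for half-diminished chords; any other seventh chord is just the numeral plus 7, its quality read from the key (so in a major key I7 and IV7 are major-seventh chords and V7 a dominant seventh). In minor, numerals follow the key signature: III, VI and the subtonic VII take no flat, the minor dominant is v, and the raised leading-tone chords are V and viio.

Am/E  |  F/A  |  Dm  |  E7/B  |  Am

Am/E has root A, degree 1 in A minor, so i64.
F/A has root F, degree 6 in A minor, so VI6.
Dm has root D, degree 4 in A minor, so iv.
E7/B has root E, degree 5 in A minor, so V43.
Am: minor triad on A = scale degree 1 → i.

i64 - VI6 - iv - V43 - i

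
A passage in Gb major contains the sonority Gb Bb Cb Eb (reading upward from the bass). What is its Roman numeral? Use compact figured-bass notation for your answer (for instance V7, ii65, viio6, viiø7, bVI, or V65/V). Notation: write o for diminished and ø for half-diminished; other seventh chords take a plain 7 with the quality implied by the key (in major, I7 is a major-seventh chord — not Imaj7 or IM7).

IV43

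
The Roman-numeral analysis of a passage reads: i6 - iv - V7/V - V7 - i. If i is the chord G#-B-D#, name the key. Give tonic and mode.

The anchor chord is a minor triad on G#, labeled i.
If G# is scale degree 1 and the mode makes that degree carry a minor triad, the tonic is G# and the mode is minor.

G# minor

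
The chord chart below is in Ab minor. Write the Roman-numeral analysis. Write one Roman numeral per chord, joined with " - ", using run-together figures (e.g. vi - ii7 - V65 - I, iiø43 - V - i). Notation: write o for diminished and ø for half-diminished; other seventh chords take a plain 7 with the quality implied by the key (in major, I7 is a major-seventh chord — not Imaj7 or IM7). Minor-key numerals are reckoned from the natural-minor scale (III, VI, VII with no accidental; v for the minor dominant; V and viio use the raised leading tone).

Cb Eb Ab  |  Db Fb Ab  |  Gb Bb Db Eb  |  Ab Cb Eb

Cb-Eb-Ab has root Ab, degree 1 in Ab minor, so i6.
Db-Fb-Ab: root Db is the subdominant; minor triad there is iv.
Gb-Bb-Db-Eb has root Eb, degree 5 in Ab minor, so v65.
Ab-Cb-Eb: root Ab is the tonic; minor triad there is i.

i6 - iv - v65 - i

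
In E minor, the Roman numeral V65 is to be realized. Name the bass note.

D#

V in E minor has root B; the chord is B-D#-F#-A.
The figure 65 means first inversion — the third is in the bass.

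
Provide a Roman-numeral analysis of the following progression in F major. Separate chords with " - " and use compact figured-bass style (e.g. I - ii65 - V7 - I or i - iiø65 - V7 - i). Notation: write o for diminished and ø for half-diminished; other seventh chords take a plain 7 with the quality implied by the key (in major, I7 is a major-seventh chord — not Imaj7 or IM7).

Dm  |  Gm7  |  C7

vi - ii7 - V7

Dm: root D is the submediant; minor triad there is vi.
Gm7: minor seventh chord on G = scale degree 2 → ii7.
C7: root C is the dominant; dominant seventh chord there is V7.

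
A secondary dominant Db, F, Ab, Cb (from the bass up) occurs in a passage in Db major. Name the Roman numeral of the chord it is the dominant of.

IV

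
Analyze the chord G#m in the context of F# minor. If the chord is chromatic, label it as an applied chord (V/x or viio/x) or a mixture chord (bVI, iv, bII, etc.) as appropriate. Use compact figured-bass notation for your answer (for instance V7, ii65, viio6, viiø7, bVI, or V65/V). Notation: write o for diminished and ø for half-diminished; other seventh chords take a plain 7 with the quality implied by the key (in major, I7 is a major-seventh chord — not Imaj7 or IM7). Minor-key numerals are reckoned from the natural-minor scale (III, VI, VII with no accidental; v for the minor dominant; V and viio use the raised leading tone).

ii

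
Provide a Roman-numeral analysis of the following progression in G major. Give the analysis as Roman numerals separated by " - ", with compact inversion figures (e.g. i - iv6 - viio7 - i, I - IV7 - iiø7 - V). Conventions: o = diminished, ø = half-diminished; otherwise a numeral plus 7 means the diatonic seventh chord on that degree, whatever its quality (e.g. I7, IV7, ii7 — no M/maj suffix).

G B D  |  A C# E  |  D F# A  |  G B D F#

I - V/V - V - I7

G-B-D: major triad on G = scale degree 1 → I.
A-C#-E is the secondary dominant of V (major triad on A): V/V.
D-F#-A: major triad on D = scale degree 5 → V.
G-B-D-F#: root G is the tonic; major seventh chord there is I7.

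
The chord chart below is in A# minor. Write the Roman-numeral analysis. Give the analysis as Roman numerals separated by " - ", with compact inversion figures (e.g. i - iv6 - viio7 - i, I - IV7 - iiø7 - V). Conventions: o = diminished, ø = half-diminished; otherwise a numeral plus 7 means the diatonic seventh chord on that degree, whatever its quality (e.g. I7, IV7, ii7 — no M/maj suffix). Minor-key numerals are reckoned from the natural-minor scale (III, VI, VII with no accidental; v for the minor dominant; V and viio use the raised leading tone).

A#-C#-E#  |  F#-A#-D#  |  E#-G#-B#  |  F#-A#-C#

i - iv6 - v - VI

A#-C#-E#: root A# is the tonic; minor triad there is i.
F#-A#-D#: minor triad on D# = scale degree 4 → iv6.
E#-G#-B#: root E# is the dominant; minor triad there is v.
F#-A#-C#: root F# is the submediant; major triad there is VI.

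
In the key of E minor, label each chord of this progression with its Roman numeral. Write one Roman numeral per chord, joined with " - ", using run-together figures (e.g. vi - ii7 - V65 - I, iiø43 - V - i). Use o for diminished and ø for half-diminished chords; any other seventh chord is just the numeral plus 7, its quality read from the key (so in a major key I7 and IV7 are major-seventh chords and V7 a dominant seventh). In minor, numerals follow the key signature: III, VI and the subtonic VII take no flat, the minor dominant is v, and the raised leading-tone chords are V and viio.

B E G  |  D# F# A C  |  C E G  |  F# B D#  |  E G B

i64 - viio7 - VI - V64 - i

B-E-G: minor triad on E = scale degree 1 → i64.
D#-F#-A-C: fully diminished seventh chord on D# = scale degree 7 → viio7.
C-E-G: root C is the submediant; major triad there is VI.
F#-B-D#: root B is the dominant; major triad there is V64.
E-G-B: root E is the tonic; minor triad there is i.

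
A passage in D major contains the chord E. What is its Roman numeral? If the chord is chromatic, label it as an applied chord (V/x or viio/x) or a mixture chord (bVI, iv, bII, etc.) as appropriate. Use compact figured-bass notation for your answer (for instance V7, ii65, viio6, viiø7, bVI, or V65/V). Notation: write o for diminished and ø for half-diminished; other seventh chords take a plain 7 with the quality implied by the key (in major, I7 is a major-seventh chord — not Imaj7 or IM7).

V/V

Stacked in thirds the chord is E-G#-B: a major triad on E.
E is not a diatonic chord root with this quality in D major, but it lies a perfect fifth above A (V), so the chord functions as an applied dominant of V.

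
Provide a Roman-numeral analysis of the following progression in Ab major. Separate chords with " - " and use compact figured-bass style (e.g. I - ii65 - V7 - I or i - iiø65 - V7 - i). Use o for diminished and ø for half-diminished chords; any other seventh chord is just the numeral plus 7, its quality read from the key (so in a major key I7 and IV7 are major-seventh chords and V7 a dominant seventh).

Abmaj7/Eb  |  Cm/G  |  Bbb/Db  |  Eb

I43 - iii64 - bII6 - V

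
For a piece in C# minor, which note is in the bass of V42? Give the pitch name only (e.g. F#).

F#

V in C# minor has root G#; the chord is G#-B#-D#-F#.
The figure 42 means third inversion — the seventh is in the bass.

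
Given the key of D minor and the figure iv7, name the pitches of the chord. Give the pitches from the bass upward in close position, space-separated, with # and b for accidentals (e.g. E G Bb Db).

G Bb D F

The numeral's case and figure indicate a minor seventh chord. In D minor its root, scale degree 4, is G.
Stacking thirds from G gives G-Bb-D-F.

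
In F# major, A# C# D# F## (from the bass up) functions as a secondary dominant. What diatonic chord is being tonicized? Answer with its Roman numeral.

ii

The chord is a dominant seventh chord on D#.
A dominant resolves down a perfect fifth: D# → G#. In F# major, G# is scale degree 2, i.e. ii.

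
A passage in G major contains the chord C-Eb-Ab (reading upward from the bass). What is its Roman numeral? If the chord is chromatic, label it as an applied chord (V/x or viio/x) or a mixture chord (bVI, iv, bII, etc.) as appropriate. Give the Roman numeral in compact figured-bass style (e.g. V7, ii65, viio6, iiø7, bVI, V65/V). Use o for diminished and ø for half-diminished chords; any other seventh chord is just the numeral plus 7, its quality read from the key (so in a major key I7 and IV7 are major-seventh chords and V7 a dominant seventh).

The pitches Ab-C-Eb form a major triad rooted on Ab.
Ab is the lowered second degree of G major (diatonic 2 would be A). This is the Neapolitan sixth — a major triad on the lowered second degree, here in its customary first inversion.
With C in the bass the chord is in first inversion, so the figured bass is 6.

bII6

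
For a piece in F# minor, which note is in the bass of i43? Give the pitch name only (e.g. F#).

C#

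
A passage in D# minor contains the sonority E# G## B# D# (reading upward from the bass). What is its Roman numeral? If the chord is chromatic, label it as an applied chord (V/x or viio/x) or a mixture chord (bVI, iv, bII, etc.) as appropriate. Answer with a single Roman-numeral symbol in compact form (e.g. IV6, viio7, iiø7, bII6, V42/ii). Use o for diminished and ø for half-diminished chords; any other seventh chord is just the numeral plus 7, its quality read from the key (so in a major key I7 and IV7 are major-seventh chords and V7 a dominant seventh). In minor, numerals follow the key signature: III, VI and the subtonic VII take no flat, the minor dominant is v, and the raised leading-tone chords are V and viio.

V7/V

The pitches E#-G##-B#-D# form a dominant seventh chord rooted on E#.
E# is not a diatonic chord root with this quality in D# minor, but it lies a perfect fifth above A# (V), so the chord functions as an applied dominant of V.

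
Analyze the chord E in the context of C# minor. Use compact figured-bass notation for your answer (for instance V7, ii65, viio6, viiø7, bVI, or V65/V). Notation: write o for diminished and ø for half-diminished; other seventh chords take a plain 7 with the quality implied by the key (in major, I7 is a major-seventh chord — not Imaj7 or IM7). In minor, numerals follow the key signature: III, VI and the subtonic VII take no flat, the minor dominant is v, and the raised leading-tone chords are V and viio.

III

Stacked in thirds the chord is E-G#-B: a major triad on E.
In C# minor, E is the mediant; the diatonic major triad there is III.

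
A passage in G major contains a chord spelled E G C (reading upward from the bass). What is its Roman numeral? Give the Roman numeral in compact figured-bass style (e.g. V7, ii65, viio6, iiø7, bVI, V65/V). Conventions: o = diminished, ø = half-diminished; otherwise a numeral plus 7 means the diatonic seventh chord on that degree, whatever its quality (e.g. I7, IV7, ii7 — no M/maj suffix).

The pitches C-E-G form a major triad rooted on C.
In G major, C is the subdominant; the diatonic major triad there is IV.
With E in the bass the chord is in first inversion, so the figured bass is 6.

IV6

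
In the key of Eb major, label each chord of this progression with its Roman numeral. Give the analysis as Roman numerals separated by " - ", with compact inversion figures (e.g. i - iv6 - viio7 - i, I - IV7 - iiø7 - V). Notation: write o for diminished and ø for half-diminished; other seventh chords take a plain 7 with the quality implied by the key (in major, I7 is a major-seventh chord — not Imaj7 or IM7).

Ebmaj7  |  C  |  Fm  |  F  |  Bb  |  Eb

I7 - V/ii - ii - V/V - V - I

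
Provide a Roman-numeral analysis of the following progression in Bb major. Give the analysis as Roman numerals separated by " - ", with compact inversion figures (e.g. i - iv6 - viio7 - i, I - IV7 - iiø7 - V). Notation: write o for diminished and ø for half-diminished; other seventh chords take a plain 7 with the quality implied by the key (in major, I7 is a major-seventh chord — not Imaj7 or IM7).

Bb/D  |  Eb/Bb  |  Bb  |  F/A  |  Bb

I6 - IV64 - I - V6 - I

Bb/D has root Bb, degree 1 in Bb major, so I6.
Eb/Bb: root Eb is the subdominant; major triad there is IV64.
Bb has root Bb, degree 1 in Bb major, so I.
F/A: major triad on F = scale degree 5 → V6.
Bb: root Bb is the tonic; major triad there is I.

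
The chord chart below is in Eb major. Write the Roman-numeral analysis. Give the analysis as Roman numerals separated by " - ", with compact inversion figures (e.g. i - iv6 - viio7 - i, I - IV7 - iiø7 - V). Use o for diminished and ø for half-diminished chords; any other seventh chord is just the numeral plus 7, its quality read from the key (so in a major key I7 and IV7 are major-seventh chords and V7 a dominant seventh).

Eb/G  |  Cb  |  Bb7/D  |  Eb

Eb/G: root Eb is the tonic; major triad there is I6.
Cb: Cb with this quality isn't in the key; it's bVI, borrowed from the parallel minor.
Bb7/D has root Bb, degree 5 in Eb major, so V65.
Eb: major triad on Eb = scale degree 1 → I.

I6 - bVI - V65 - I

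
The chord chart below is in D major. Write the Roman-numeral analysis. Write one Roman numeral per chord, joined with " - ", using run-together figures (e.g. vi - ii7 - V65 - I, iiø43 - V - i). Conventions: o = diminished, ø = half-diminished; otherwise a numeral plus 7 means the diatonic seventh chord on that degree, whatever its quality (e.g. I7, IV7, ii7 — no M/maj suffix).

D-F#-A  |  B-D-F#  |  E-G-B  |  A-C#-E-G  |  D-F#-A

D-F#-A: root D is the tonic; major triad there is I.
B-D-F# has root B, degree 6 in D major, so vi.
E-G-B has root E, degree 2 in D major, so ii.
A-C#-E-G: dominant seventh chord on A = scale degree 5 → V7.
D-F#-A: major triad on D = scale degree 1 → I.

I - vi - ii - V7 - I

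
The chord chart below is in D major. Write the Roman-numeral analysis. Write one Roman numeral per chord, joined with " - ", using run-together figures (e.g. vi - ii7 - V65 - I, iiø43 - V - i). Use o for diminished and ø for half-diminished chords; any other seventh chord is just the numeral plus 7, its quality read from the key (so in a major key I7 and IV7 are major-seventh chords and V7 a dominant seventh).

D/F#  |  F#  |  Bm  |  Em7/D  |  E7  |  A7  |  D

D/F# has root D, degree 1 in D major, so I6.
F#: a major triad on F#, the applied dominant of vi → V/vi.
Bm: minor triad on B = scale degree 6 → vi.
Em7/D: root E is the supertonic; minor seventh chord there is ii42.
E7: chromatic; E is V of V, so V7/V.
A7: dominant seventh chord on A = scale degree 5 → V7.
D: major triad on D = scale degree 1 → I.

I6 - V/vi - vi - ii42 - V7/V - V7 - I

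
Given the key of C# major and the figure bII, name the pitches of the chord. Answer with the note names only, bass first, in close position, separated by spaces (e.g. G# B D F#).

D F# A

bII is the Neapolitan chord — a major triad on the lowered second degree. In C# major that root is D.
So the chord is D-F#-A.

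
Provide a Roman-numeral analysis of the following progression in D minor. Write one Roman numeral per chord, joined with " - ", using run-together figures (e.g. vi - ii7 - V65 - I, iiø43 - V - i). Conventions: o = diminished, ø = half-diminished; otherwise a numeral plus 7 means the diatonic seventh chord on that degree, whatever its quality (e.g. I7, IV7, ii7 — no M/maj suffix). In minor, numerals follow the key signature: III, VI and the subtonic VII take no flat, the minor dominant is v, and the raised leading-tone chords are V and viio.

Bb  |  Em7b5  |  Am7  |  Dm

VI - iiø7 - v7 - i

Bb has root Bb, degree 6 in D minor, so VI.
Em7b5: half-diminished seventh chord on E = scale degree 2 → iiø7.
Am7: root A is the dominant; minor seventh chord there is v7.
Dm has root D, degree 1 in D minor, so i.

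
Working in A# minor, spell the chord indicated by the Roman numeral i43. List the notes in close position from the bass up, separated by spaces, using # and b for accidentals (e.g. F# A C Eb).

The numeral's case and figure indicate a minor seventh chord. In A# minor its root, the first degree, is A#.
That chord is spelled A#-C#-E#-G#.
With the 43 figure the chord is in second inversion; from the bass E# upward in close position it reads E#-G#-A#-C#.

E# G# A# C#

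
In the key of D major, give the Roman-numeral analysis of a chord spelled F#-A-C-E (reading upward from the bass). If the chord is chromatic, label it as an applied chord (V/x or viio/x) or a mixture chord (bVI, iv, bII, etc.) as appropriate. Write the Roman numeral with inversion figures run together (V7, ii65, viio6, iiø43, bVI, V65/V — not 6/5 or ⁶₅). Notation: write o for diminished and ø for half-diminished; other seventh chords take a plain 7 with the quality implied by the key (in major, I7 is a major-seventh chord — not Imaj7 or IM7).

Stacked in thirds the chord is F#-A-C-E: a half-diminished seventh chord on F#.
F# sits a half step below G (IV in D major); a diminished chord there is the applied leading-tone chord of IV.

viiø7/IV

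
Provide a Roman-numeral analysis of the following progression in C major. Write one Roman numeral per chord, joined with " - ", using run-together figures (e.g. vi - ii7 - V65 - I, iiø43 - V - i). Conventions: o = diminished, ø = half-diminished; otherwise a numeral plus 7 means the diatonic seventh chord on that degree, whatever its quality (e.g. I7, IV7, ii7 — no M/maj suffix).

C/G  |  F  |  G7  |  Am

C/G: major triad on C = scale degree 1 → I64.
F: major triad on F = scale degree 4 → IV.
G7: root G is the dominant; dominant seventh chord there is V7.
Am: root A is the submediant; minor triad there is vi.

I64 - IV - V7 - vi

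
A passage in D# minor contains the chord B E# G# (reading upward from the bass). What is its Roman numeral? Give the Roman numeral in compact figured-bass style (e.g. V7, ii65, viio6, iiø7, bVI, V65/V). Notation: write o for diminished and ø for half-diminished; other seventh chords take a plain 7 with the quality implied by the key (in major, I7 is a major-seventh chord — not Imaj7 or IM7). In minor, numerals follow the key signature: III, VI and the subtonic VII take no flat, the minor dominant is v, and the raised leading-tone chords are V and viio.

iio64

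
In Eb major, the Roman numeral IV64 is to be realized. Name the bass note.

Eb

IV in Eb major has root Ab; the chord is Ab-C-Eb.
The figure 64 means second inversion — the fifth is in the bass.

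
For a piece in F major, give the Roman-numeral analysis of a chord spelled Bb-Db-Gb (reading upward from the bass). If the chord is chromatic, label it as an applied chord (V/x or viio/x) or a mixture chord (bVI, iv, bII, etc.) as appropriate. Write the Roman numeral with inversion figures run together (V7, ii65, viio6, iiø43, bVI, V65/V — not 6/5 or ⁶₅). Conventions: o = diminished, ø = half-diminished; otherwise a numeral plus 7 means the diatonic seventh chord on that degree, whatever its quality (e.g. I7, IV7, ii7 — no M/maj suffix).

Stacked in thirds the chord is Gb-Bb-Db: a major triad on Gb.
Gb is the lowered second degree of F major (diatonic 2 would be G). This is the Neapolitan sixth — a major triad on the lowered second degree, here in its customary first inversion.
With Bb in the bass the chord is in first inversion, so the figured bass is 6.

bII6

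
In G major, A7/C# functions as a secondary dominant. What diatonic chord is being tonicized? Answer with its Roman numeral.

V

The chord is a dominant seventh chord on A.
A dominant resolves down a perfect fifth: A → D. In G major, D is scale degree 5, i.e. V.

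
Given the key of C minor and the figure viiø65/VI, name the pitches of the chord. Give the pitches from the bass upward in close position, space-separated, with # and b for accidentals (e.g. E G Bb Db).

Bb Db F G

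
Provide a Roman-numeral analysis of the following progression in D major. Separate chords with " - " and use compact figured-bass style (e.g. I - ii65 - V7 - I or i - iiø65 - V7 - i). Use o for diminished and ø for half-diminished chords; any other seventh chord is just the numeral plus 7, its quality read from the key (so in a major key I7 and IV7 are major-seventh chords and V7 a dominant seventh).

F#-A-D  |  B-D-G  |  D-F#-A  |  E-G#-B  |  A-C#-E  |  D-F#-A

F#-A-D has root D, degree 1 in D major, so I6.
B-D-G: major triad on G = scale degree 4 → IV6.
D-F#-A: root D is the tonic; major triad there is I.
E-G#-B: a major triad on E, the applied dominant of V → V/V.
A-C#-E: major triad on A = scale degree 5 → V.
D-F#-A: root D is the tonic; major triad there is I.

I6 - IV6 - I - V/V - V - I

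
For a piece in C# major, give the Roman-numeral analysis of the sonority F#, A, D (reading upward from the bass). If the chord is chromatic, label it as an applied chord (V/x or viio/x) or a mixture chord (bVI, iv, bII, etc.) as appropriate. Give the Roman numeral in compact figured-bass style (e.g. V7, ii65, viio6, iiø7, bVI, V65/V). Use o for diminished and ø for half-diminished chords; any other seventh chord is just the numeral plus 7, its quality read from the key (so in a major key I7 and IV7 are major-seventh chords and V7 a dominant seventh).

bII6

The pitches D-F#-A form a major triad rooted on D.
D is the lowered second degree of C# major (diatonic 2 would be D#). This is the Neapolitan sixth — a major triad on the lowered second degree, here in its customary first inversion.
With F# in the bass the chord is in first inversion, so the figured bass is 6.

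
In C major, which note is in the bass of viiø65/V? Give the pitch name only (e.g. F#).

The applied chord viiø65/V is rooted on F#: F#-A-C-E.
The figure 65 means first inversion — the third is in the bass.

A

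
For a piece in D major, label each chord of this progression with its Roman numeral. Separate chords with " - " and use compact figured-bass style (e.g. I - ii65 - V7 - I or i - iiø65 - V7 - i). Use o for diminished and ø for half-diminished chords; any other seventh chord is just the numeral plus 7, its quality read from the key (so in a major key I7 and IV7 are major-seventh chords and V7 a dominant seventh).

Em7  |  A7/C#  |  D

ii7 - V65 - I

Em7 has root E, degree 2 in D major, so ii7.
A7/C#: root A is the dominant; dominant seventh chord there is V65.
D has root D, degree 1 in D major, so I.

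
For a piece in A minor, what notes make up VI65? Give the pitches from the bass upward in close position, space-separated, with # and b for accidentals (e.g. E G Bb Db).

In A minor, the submediant is F, and the diatonic chord built there is a major seventh chord.
Stacking thirds from F gives F-A-C-E.
The figured bass 65 indicates first inversion, placing the third (A) in the bass: A-C-E-F.

A C E F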